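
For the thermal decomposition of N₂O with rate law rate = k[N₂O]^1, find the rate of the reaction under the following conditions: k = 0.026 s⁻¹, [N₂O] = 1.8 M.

0.0468 M/s

Step 1: Identify the rate law: rate = k[N₂O]^1
Step 2: Substitute values: rate = 0.026 × (1.8)^1
Step 3: Calculate: rate = 0.026 × 1.8 = 0.0468 M/s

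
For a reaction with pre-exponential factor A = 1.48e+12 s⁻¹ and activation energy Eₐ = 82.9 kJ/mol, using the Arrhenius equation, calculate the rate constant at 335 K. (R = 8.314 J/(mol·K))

1.75e-01 s⁻¹

Step 1: Use the Arrhenius equation: k = A × exp(-Eₐ/RT)
Step 2: Convert Eₐ to J/mol: 82.9 kJ/mol = 82900 J/mol
Step 3: Calculate the exponent: -Eₐ/(RT) = -82900/(8.314 × 335) = -29.76458
Step 4: k = 1.48e+12 × exp(-29.76458)
Step 5: k = 1.48e+12 × 1.18415e-13 = 1.7525e-01 s⁻¹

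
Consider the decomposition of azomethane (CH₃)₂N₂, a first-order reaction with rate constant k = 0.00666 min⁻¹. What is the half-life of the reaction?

104.1 min

Step 1: For a first-order reaction, t₁/₂ = ln(2)/k
Step 2: t₁/₂ = ln(2)/0.00666
Step 3: t₁/₂ = 0.6931/0.00666 = 104.1 min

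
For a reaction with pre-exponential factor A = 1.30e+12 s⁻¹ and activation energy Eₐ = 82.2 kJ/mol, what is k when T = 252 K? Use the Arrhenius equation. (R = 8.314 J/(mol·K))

1.19e-05 s⁻¹

Step 1: Use the Arrhenius equation: k = A × exp(-Eₐ/RT)
Step 2: Convert Eₐ to J/mol: 82.2 kJ/mol = 82200 J/mol
Step 3: Calculate the exponent: -Eₐ/(RT) = -82200/(8.314 × 252) = -39.23388
Step 4: k = 1.30e+12 × exp(-39.23388)
Step 5: k = 1.30e+12 × 9.13992e-18 = 1.1882e-05 s⁻¹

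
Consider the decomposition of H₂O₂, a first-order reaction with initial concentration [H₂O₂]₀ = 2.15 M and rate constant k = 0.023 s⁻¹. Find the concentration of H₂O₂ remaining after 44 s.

0.7815 M

Step 1: For a first-order reaction: [H₂O₂] = [H₂O₂]₀ × e^(-kt)
Step 2: [H₂O₂] = 2.15 × e^(-0.023 × 44)
Step 3: [H₂O₂] = 2.15 × e^(-1.012)
Step 4: [H₂O₂] = 2.15 × 0.363491 = 0.7815 M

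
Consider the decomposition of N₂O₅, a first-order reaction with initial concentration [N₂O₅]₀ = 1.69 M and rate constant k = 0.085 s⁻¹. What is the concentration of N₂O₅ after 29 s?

0.1437 M

Step 1: For a first-order reaction: [N₂O₅] = [N₂O₅]₀ × e^(-kt)
Step 2: [N₂O₅] = 1.69 × e^(-0.085 × 29)
Step 3: [N₂O₅] = 1.69 × e^(-2.465)
Step 4: [N₂O₅] = 1.69 × 0.0850088 = 0.1437 M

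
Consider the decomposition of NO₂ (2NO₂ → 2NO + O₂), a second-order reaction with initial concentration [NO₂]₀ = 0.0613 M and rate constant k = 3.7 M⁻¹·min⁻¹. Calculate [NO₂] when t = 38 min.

0.006373 M

Step 1: For a second-order reaction: 1/[NO₂] = 1/[NO₂]₀ + kt
Step 2: 1/[NO₂] = 1/0.0613 + 3.7 × 38
Step 3: 1/[NO₂] = 16.31 + 140.6 = 156.9
Step 4: [NO₂] = 1/156.9 = 0.006373 M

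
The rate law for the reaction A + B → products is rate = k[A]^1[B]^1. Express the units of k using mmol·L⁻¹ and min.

(mmol·L⁻¹)⁻¹·min⁻¹

Step 1: Overall order = 1 + 1 = 2.
Step 2: rate has units mmol·L⁻¹·min⁻¹; [A]^1[B]^1 has units (mmol·L⁻¹)^2.
Step 3: k = rate/([A]^1[B]^1), so units of k = (mmol·L⁻¹)^(1-2)·min⁻¹ = (mmol·L⁻¹)⁻¹·min⁻¹.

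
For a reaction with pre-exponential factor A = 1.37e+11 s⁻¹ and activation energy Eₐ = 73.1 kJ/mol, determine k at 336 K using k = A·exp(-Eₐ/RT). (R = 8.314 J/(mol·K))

5.92e-01 s⁻¹

Step 1: Use the Arrhenius equation: k = A × exp(-Eₐ/RT)
Step 2: Convert Eₐ to J/mol: 73.1 kJ/mol = 73100 J/mol
Step 3: Calculate the exponent: -Eₐ/(RT) = -73100/(8.314 × 336) = -26.16785
Step 4: k = 1.37e+11 × exp(-26.16785)
Step 5: k = 1.37e+11 × 4.31964e-12 = 5.9179e-01 s⁻¹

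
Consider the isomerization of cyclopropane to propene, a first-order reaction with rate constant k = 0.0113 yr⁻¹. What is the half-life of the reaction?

61.34 yr

Step 1: For a first-order reaction, t₁/₂ = ln(2)/k
Step 2: t₁/₂ = ln(2)/0.0113
Step 3: t₁/₂ = 0.6931/0.0113 = 61.34 yr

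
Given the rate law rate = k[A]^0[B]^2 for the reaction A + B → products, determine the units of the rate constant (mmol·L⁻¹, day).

(mmol·L⁻¹)⁻¹·day⁻¹

Step 1: Overall order = 0 + 2 = 2.
Step 2: rate has units mmol·L⁻¹·day⁻¹; [A]^0[B]^2 has units (mmol·L⁻¹)^2.
Step 3: k = rate/([A]^0[B]^2), so units of k = (mmol·L⁻¹)^(1-2)·day⁻¹ = (mmol·L⁻¹)⁻¹·day⁻¹.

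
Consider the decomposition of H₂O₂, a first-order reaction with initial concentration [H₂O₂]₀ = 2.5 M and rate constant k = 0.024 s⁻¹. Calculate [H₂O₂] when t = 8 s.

2.063 M

Step 1: For a first-order reaction: [H₂O₂] = [H₂O₂]₀ × e^(-kt)
Step 2: [H₂O₂] = 2.5 × e^(-0.024 × 8)
Step 3: [H₂O₂] = 2.5 × e^(-0.192)
Step 4: [H₂O₂] = 2.5 × 0.825307 = 2.063 M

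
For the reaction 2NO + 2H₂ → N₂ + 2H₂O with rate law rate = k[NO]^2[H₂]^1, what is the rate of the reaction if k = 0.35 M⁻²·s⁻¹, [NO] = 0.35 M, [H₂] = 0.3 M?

0.01286 M/s

Step 1: The rate law is rate = k[NO]^2[H₂]^1
Step 2: Substitute: rate = 0.35 × (0.35)^2 × (0.3)^1
Step 3: rate = 0.35 × 0.1225 × 0.3 = 0.0128625 M/s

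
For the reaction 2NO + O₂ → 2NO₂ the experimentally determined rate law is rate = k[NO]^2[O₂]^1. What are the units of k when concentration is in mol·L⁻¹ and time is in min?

(mol·L⁻¹)⁻²·min⁻¹

Step 1: Overall order = 2 + 1 = 3.
Step 2: rate has units mol·L⁻¹·min⁻¹; [NO]^2[O₂]^1 has units (mol·L⁻¹)^3.
Step 3: k = rate/([NO]^2[O₂]^1), so units of k = (mol·L⁻¹)^(1-3)·min⁻¹ = (mol·L⁻¹)⁻²·min⁻¹.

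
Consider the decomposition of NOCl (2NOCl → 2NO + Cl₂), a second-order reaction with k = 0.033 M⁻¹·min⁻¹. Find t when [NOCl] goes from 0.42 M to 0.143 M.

139.8 min

Step 1: For second-order: t = (1/[NOCl] - 1/[NOCl]₀)/k
Step 2: t = (1/0.143 - 1/0.42)/0.033
Step 3: t = (6.993 - 2.381)/0.033
Step 4: t = 4.612/0.033 = 139.8 min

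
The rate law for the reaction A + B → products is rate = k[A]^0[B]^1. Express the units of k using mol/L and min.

min⁻¹

Step 1: Overall order = 0 + 1 = 1.
Step 2: rate has units mol/L·min⁻¹; [A]^0[B]^1 has units (mol/L)^1.
Step 3: k = rate/([A]^0[B]^1), so units of k = (mol/L)^(1-1)·min⁻¹ = min⁻¹.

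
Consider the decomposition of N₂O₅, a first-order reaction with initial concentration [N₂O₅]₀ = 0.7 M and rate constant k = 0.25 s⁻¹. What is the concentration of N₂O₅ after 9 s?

0.07378 M

Step 1: For a first-order reaction: [N₂O₅] = [N₂O₅]₀ × e^(-kt)
Step 2: [N₂O₅] = 0.7 × e^(-0.25 × 9)
Step 3: [N₂O₅] = 0.7 × e^(-2.25)
Step 4: [N₂O₅] = 0.7 × 0.105399 = 0.07378 M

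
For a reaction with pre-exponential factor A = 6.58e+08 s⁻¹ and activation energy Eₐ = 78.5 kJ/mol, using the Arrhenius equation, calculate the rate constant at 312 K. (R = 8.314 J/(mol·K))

4.74e-05 s⁻¹

Step 1: Use the Arrhenius equation: k = A × exp(-Eₐ/RT)
Step 2: Convert Eₐ to J/mol: 78.5 kJ/mol = 78500 J/mol
Step 3: Calculate the exponent: -Eₐ/(RT) = -78500/(8.314 × 312) = -30.26252
Step 4: k = 6.58e+08 × exp(-30.26252)
Step 5: k = 6.58e+08 × 7.19705e-14 = 4.7357e-05 s⁻¹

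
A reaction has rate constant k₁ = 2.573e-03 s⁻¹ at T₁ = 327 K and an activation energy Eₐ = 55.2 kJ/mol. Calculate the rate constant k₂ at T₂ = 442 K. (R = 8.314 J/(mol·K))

5.066e-01 s⁻¹

Step 1: Use the two-temperature Arrhenius form: ln(k₂/k₁) = -Eₐ/R × (1/T₂ - 1/T₁)
Step 2: Convert Eₐ to J/mol: 55.2 kJ/mol = 55200 J/mol
Step 3: 1/T₂ - 1/T₁ = 1/442 - 1/327 = -7.956605e-04 K⁻¹
Step 4: ln(k₂/k₁) = -55200/8.314 × -7.956605e-04 = 5.28271
Step 5: k₂ = k₁ × exp(5.28271) = 2.573e-03 × 1.96903e+02 = 5.066e-01 s⁻¹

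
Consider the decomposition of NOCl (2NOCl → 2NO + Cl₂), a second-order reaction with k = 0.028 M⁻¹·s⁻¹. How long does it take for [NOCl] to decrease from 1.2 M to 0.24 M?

119 s

Step 1: For second-order: t = (1/[NOCl] - 1/[NOCl]₀)/k
Step 2: t = (1/0.24 - 1/1.2)/0.028
Step 3: t = (4.167 - 0.8333)/0.028
Step 4: t = 3.333/0.028 = 119 s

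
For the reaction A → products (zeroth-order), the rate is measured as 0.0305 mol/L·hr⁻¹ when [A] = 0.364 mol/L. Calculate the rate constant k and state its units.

0.0305 mol/L·hr⁻¹

Step 1: For a zeroth-order reaction, rate = k (independent of concentration).
Step 2: k = rate = 0.0305 mol/L·hr⁻¹.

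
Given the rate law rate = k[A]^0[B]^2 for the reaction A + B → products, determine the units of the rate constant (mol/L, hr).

(mol/L)⁻¹·hr⁻¹

Step 1: Overall order = 0 + 2 = 2.
Step 2: rate has units mol/L·hr⁻¹; [A]^0[B]^2 has units (mol/L)^2.
Step 3: k = rate/([A]^0[B]^2), so units of k = (mol/L)^(1-2)·hr⁻¹ = (mol/L)⁻¹·hr⁻¹.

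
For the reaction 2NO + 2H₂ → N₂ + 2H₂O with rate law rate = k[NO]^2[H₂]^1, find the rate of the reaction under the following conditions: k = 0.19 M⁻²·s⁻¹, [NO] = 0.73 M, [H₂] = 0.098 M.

0.009923 M/s

Step 1: The rate law is rate = k[NO]^2[H₂]^1
Step 2: Substitute: rate = 0.19 × (0.73)^2 × (0.098)^1
Step 3: rate = 0.19 × 0.5329 × 0.098 = 0.0099226 M/s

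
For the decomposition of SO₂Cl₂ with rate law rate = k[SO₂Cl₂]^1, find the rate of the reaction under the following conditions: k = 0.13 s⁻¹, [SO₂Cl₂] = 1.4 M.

0.182 M/s

Step 1: Identify the rate law: rate = k[SO₂Cl₂]^1
Step 2: Substitute values: rate = 0.13 × (1.4)^1
Step 3: Calculate: rate = 0.13 × 1.4 = 0.182 M/s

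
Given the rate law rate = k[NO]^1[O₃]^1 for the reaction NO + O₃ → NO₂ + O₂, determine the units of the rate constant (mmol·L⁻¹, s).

(mmol·L⁻¹)⁻¹·s⁻¹

Step 1: Overall order = 1 + 1 = 2.
Step 2: rate has units mmol·L⁻¹·s⁻¹; [NO]^1[O₃]^1 has units (mmol·L⁻¹)^2.
Step 3: k = rate/([NO]^1[O₃]^1), so units of k = (mmol·L⁻¹)^(1-2)·s⁻¹ = (mmol·L⁻¹)⁻¹·s⁻¹.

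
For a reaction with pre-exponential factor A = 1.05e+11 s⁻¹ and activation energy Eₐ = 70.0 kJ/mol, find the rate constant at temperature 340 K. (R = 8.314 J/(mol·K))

1.85e+00 s⁻¹

Step 1: Use the Arrhenius equation: k = A × exp(-Eₐ/RT)
Step 2: Convert Eₐ to J/mol: 70.0 kJ/mol = 70000 J/mol
Step 3: Calculate the exponent: -Eₐ/(RT) = -70000/(8.314 × 340) = -24.76333
Step 4: k = 1.05e+11 × exp(-24.76333)
Step 5: k = 1.05e+11 × 1.75963e-11 = 1.8476e+00 s⁻¹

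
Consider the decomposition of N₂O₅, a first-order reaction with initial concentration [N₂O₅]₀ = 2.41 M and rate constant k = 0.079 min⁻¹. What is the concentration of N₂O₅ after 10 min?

1.094 M

Step 1: For a first-order reaction: [N₂O₅] = [N₂O₅]₀ × e^(-kt)
Step 2: [N₂O₅] = 2.41 × e^(-0.079 × 10)
Step 3: [N₂O₅] = 2.41 × e^(-0.79)
Step 4: [N₂O₅] = 2.41 × 0.453845 = 1.094 M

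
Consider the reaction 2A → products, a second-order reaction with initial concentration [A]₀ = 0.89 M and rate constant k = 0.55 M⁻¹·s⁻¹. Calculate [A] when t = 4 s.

0.3009 M

Step 1: For a second-order reaction: 1/[A] = 1/[A]₀ + kt
Step 2: 1/[A] = 1/0.89 + 0.55 × 4
Step 3: 1/[A] = 1.124 + 2.2 = 3.324
Step 4: [A] = 1/3.324 = 0.3009 M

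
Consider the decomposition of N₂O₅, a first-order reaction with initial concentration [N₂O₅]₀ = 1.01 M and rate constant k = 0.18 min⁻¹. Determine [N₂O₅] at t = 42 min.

0.0005261 M

Step 1: For a first-order reaction: [N₂O₅] = [N₂O₅]₀ × e^(-kt)
Step 2: [N₂O₅] = 1.01 × e^(-0.18 × 42)
Step 3: [N₂O₅] = 1.01 × e^(-7.56)
Step 4: [N₂O₅] = 1.01 × 0.000520875 = 0.0005261 M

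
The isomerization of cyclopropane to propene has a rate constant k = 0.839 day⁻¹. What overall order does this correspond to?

first order (1)

Step 1: The units of k for an nth-order reaction are (concentration)^(1-n)·(time)⁻¹.
Step 2: Here k has units day⁻¹, so the concentration exponent is 0.
Step 3: 1 - n = 0 ⇒ n = 1. The reaction is first order.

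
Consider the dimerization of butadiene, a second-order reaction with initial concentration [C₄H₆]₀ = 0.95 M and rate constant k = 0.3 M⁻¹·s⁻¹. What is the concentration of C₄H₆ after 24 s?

0.1212 M

Step 1: For a second-order reaction: 1/[C₄H₆] = 1/[C₄H₆]₀ + kt
Step 2: 1/[C₄H₆] = 1/0.95 + 0.3 × 24
Step 3: 1/[C₄H₆] = 1.053 + 7.2 = 8.253
Step 4: [C₄H₆] = 1/8.253 = 0.1212 M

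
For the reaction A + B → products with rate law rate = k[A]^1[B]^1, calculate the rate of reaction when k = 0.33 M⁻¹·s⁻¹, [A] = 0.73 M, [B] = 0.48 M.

0.1156 M/s

Step 1: The rate law is rate = k[A]^1[B]^1
Step 2: Substitute: rate = 0.33 × (0.73)^1 × (0.48)^1
Step 3: rate = 0.33 × 0.73 × 0.48 = 0.115632 M/s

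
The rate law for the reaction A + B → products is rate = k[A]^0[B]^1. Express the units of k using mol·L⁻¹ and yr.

yr⁻¹

Step 1: Overall order = 0 + 1 = 1.
Step 2: rate has units mol·L⁻¹·yr⁻¹; [A]^0[B]^1 has units (mol·L⁻¹)^1.
Step 3: k = rate/([A]^0[B]^1), so units of k = (mol·L⁻¹)^(1-1)·yr⁻¹ = yr⁻¹.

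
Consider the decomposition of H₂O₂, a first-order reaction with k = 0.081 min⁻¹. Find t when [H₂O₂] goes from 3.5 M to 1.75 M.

8.557 min

Step 1: For first-order: t = ln([H₂O₂]₀/[H₂O₂])/k
Step 2: t = ln(3.5/1.75)/0.081
Step 3: t = ln(2)/0.081
Step 4: t = 0.6931/0.081 = 8.557 min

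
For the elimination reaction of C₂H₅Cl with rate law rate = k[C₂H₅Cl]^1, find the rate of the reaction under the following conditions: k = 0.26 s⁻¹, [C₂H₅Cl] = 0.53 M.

0.1378 M/s

Step 1: Identify the rate law: rate = k[C₂H₅Cl]^1
Step 2: Substitute values: rate = 0.26 × (0.53)^1
Step 3: Calculate: rate = 0.26 × 0.53 = 0.1378 M/s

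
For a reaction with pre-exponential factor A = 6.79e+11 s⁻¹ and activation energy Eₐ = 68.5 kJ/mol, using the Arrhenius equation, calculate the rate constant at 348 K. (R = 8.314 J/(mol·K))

3.55e+01 s⁻¹

Step 1: Use the Arrhenius equation: k = A × exp(-Eₐ/RT)
Step 2: Convert Eₐ to J/mol: 68.5 kJ/mol = 68500 J/mol
Step 3: Calculate the exponent: -Eₐ/(RT) = -68500/(8.314 × 348) = -23.67562
Step 4: k = 6.79e+11 × exp(-23.67562)
Step 5: k = 6.79e+11 × 5.22166e-11 = 3.5455e+01 s⁻¹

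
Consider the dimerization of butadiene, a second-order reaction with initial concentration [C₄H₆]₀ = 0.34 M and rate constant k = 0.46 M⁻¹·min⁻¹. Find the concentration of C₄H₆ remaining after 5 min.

0.1908 M

Step 1: For a second-order reaction: 1/[C₄H₆] = 1/[C₄H₆]₀ + kt
Step 2: 1/[C₄H₆] = 1/0.34 + 0.46 × 5
Step 3: 1/[C₄H₆] = 2.941 + 2.3 = 5.241
Step 4: [C₄H₆] = 1/5.241 = 0.1908 M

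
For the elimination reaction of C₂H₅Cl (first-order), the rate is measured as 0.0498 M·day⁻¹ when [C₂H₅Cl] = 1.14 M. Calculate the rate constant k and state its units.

0.04368 day⁻¹

Step 1: rate = k[C₂H₅Cl]^1, so k = rate / [C₂H₅Cl]^1.
Step 2: k = 0.0498 / (1.14)^1 = 0.0498 / 1.14.
Step 3: k = 0.04368 day⁻¹.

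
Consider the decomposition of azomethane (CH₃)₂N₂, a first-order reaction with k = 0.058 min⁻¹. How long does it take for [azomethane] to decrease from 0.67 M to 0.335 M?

11.95 min

Step 1: For first-order: t = ln([azomethane]₀/[azomethane])/k
Step 2: t = ln(0.67/0.335)/0.058
Step 3: t = ln(2)/0.058
Step 4: t = 0.6931/0.058 = 11.95 min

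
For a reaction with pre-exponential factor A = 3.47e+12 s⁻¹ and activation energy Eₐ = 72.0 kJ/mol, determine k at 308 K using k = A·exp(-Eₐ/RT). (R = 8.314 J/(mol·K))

2.13e+00 s⁻¹

Step 1: Use the Arrhenius equation: k = A × exp(-Eₐ/RT)
Step 2: Convert Eₐ to J/mol: 72.0 kJ/mol = 72000 J/mol
Step 3: Calculate the exponent: -Eₐ/(RT) = -72000/(8.314 × 308) = -28.11718
Step 4: k = 3.47e+12 × exp(-28.11718)
Step 5: k = 3.47e+12 × 6.14984e-13 = 2.1340e+00 s⁻¹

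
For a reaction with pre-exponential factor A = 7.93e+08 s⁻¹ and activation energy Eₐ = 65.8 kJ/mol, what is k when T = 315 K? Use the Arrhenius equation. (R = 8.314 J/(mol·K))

9.72e-03 s⁻¹

Step 1: Use the Arrhenius equation: k = A × exp(-Eₐ/RT)
Step 2: Convert Eₐ to J/mol: 65.8 kJ/mol = 65800 J/mol
Step 3: Calculate the exponent: -Eₐ/(RT) = -65800/(8.314 × 315) = -25.12496
Step 4: k = 7.93e+08 × exp(-25.12496)
Step 5: k = 7.93e+08 × 1.22566e-11 = 9.7195e-03 s⁻¹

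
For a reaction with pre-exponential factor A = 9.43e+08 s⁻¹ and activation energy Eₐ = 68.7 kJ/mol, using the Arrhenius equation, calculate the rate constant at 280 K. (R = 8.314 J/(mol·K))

1.44e-04 s⁻¹

Step 1: Use the Arrhenius equation: k = A × exp(-Eₐ/RT)
Step 2: Convert Eₐ to J/mol: 68.7 kJ/mol = 68700 J/mol
Step 3: Calculate the exponent: -Eₐ/(RT) = -68700/(8.314 × 280) = -29.51132
Step 4: k = 9.43e+08 × exp(-29.51132)
Step 5: k = 9.43e+08 × 1.52545e-13 = 1.4385e-04 s⁻¹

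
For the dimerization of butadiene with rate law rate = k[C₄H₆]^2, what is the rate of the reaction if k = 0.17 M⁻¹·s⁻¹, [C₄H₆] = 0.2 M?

0.0068 M/s

Step 1: Identify the rate law: rate = k[C₄H₆]^2
Step 2: Substitute values: rate = 0.17 × (0.2)^2
Step 3: Calculate: rate = 0.17 × 0.04 = 0.0068 M/s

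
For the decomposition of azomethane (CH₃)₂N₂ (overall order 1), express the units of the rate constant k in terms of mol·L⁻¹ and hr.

hr⁻¹

Step 1: For overall order n, rate = k × (concentration)^n.
Step 2: Rate has units mol·L⁻¹·hr⁻¹; concentration term has units (mol·L⁻¹)^1.
Step 3: k = rate / (concentration)^n, so units of k = (mol·L⁻¹)^(1-1)·hr⁻¹ = hr⁻¹.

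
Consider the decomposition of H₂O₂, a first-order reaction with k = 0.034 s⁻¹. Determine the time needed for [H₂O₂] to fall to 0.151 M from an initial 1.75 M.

72.06 s

Step 1: For first-order: t = ln([H₂O₂]₀/[H₂O₂])/k
Step 2: t = ln(1.75/0.151)/0.034
Step 3: t = ln(11.59)/0.034
Step 4: t = 2.45/0.034 = 72.06 s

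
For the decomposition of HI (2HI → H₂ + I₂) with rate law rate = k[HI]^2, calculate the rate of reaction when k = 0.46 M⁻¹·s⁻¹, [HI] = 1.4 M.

0.9016 M/s

Step 1: Identify the rate law: rate = k[HI]^2
Step 2: Substitute values: rate = 0.46 × (1.4)^2
Step 3: Calculate: rate = 0.46 × 1.96 = 0.9016 M/s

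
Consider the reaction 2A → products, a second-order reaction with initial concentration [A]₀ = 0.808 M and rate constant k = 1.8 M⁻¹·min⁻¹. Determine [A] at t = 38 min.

0.01436 M

Step 1: For a second-order reaction: 1/[A] = 1/[A]₀ + kt
Step 2: 1/[A] = 1/0.808 + 1.8 × 38
Step 3: 1/[A] = 1.238 + 68.4 = 69.64
Step 4: [A] = 1/69.64 = 0.01436 M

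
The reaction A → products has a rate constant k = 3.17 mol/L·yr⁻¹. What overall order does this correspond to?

zeroth order (0)

Step 1: The units of k for an nth-order reaction are (concentration)^(1-n)·(time)⁻¹.
Step 2: Here k has units mol/L·yr⁻¹, so the concentration exponent is 1.
Step 3: 1 - n = 1 ⇒ n = 0. The reaction is zeroth order.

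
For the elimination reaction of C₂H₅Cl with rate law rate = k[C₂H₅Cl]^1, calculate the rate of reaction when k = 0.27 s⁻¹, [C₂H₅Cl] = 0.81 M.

0.2187 M/s

Step 1: Identify the rate law: rate = k[C₂H₅Cl]^1
Step 2: Substitute values: rate = 0.27 × (0.81)^1
Step 3: Calculate: rate = 0.27 × 0.81 = 0.2187 M/s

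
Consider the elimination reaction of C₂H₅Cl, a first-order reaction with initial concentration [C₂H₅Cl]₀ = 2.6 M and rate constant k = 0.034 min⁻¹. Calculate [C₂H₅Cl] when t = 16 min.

1.509 M

Step 1: For a first-order reaction: [C₂H₅Cl] = [C₂H₅Cl]₀ × e^(-kt)
Step 2: [C₂H₅Cl] = 2.6 × e^(-0.034 × 16)
Step 3: [C₂H₅Cl] = 2.6 × e^(-0.544)
Step 4: [C₂H₅Cl] = 2.6 × 0.580422 = 1.509 M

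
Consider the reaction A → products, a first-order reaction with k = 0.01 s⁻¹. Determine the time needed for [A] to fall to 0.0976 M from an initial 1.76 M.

289.2 s

Step 1: For first-order: t = ln([A]₀/[A])/k
Step 2: t = ln(1.76/0.0976)/0.01
Step 3: t = ln(18.03)/0.01
Step 4: t = 2.892/0.01 = 289.2 s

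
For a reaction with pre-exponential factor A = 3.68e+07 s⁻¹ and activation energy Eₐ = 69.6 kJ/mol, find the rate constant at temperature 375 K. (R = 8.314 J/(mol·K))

7.43e-03 s⁻¹

Step 1: Use the Arrhenius equation: k = A × exp(-Eₐ/RT)
Step 2: Convert Eₐ to J/mol: 69.6 kJ/mol = 69600 J/mol
Step 3: Calculate the exponent: -Eₐ/(RT) = -69600/(8.314 × 375) = -22.32379
Step 4: k = 3.68e+07 × exp(-22.32379)
Step 5: k = 3.68e+07 × 2.01791e-10 = 7.4259e-03 s⁻¹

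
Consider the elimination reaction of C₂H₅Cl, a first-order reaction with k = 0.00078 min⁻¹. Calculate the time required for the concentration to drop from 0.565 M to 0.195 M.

1364 min

Step 1: For first-order: t = ln([C₂H₅Cl]₀/[C₂H₅Cl])/k
Step 2: t = ln(0.565/0.195)/0.00078
Step 3: t = ln(2.897)/0.00078
Step 4: t = 1.064/0.00078 = 1364 min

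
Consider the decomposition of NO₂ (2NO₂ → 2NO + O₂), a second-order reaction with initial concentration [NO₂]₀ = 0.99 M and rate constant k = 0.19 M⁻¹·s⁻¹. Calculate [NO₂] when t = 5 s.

0.5102 M

Step 1: For a second-order reaction: 1/[NO₂] = 1/[NO₂]₀ + kt
Step 2: 1/[NO₂] = 1/0.99 + 0.19 × 5
Step 3: 1/[NO₂] = 1.01 + 0.95 = 1.96
Step 4: [NO₂] = 1/1.96 = 0.5102 M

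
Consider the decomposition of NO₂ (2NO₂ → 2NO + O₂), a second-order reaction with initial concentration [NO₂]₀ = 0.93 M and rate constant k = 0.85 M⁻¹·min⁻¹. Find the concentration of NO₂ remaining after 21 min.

0.05284 M

Step 1: For a second-order reaction: 1/[NO₂] = 1/[NO₂]₀ + kt
Step 2: 1/[NO₂] = 1/0.93 + 0.85 × 21
Step 3: 1/[NO₂] = 1.075 + 17.85 = 18.93
Step 4: [NO₂] = 1/18.93 = 0.05284 M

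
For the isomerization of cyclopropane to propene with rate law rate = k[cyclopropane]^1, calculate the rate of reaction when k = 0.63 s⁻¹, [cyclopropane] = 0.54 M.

0.3402 M/s

Step 1: Identify the rate law: rate = k[cyclopropane]^1
Step 2: Substitute values: rate = 0.63 × (0.54)^1
Step 3: Calculate: rate = 0.63 × 0.54 = 0.3402 M/s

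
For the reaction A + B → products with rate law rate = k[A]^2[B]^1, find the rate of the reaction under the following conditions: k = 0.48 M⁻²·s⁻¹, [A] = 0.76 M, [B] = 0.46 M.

0.1275 M/s

Step 1: The rate law is rate = k[A]^2[B]^1
Step 2: Substitute: rate = 0.48 × (0.76)^2 × (0.46)^1
Step 3: rate = 0.48 × 0.5776 × 0.46 = 0.127534 M/s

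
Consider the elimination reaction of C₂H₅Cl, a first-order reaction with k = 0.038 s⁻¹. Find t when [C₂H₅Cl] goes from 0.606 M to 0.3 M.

18.5 s

Step 1: For first-order: t = ln([C₂H₅Cl]₀/[C₂H₅Cl])/k
Step 2: t = ln(0.606/0.3)/0.038
Step 3: t = ln(2.02)/0.038
Step 4: t = 0.7031/0.038 = 18.5 s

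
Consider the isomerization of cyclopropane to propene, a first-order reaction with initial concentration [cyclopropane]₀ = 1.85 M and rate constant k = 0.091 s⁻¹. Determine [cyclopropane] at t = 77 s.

0.001675 M

Step 1: For a first-order reaction: [cyclopropane] = [cyclopropane]₀ × e^(-kt)
Step 2: [cyclopropane] = 1.85 × e^(-0.091 × 77)
Step 3: [cyclopropane] = 1.85 × e^(-7.007)
Step 4: [cyclopropane] = 1.85 × 0.000905521 = 0.001675 M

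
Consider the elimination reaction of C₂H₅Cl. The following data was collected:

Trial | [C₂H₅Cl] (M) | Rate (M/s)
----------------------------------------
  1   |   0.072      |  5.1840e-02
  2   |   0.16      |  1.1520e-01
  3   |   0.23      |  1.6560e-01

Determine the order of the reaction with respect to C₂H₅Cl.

first order (1)

Step 1: Compare trials to find order n where rate₂/rate₁ = ([C₂H₅Cl]₂/[C₂H₅Cl]₁)^n
Step 2: rate₂/rate₁ = 1.1520e-01/5.1840e-02 = 2.222
Step 3: [C₂H₅Cl]₂/[C₂H₅Cl]₁ = 0.16/0.072 = 2.222
Step 4: n = ln(2.222)/ln(2.222) = 1.00 ≈ 1
Step 5: The reaction is first order in C₂H₅Cl.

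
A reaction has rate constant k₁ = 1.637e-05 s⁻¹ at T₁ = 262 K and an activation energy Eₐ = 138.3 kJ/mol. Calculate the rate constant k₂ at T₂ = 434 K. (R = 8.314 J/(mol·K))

1.386e+06 s⁻¹

Step 1: Use the two-temperature Arrhenius form: ln(k₂/k₁) = -Eₐ/R × (1/T₂ - 1/T₁)
Step 2: Convert Eₐ to J/mol: 138.3 kJ/mol = 138300 J/mol
Step 3: 1/T₂ - 1/T₁ = 1/434 - 1/262 = -1.512646e-03 K⁻¹
Step 4: ln(k₂/k₁) = -138300/8.314 × -1.512646e-03 = 25.16225
Step 5: k₂ = k₁ × exp(25.16225) = 1.637e-05 × 8.46889e+10 = 1.386e+06 s⁻¹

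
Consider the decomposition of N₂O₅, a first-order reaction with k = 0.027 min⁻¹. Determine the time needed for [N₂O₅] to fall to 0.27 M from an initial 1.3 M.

58.21 min

Step 1: For first-order: t = ln([N₂O₅]₀/[N₂O₅])/k
Step 2: t = ln(1.3/0.27)/0.027
Step 3: t = ln(4.815)/0.027
Step 4: t = 1.572/0.027 = 58.21 min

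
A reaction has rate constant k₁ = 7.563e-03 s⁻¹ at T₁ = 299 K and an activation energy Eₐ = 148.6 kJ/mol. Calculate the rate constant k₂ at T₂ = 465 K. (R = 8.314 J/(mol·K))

1.401e+07 s⁻¹

Step 1: Use the two-temperature Arrhenius form: ln(k₂/k₁) = -Eₐ/R × (1/T₂ - 1/T₁)
Step 2: Convert Eₐ to J/mol: 148.6 kJ/mol = 148600 J/mol
Step 3: 1/T₂ - 1/T₁ = 1/465 - 1/299 = -1.193944e-03 K⁻¹
Step 4: ln(k₂/k₁) = -148600/8.314 × -1.193944e-03 = 21.33992
Step 5: k₂ = k₁ × exp(21.33992) = 7.563e-03 × 1.85272e+09 = 1.401e+07 s⁻¹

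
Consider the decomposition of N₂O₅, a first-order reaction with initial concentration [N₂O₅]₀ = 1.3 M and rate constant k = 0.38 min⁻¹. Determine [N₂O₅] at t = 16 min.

0.002975 M

Step 1: For a first-order reaction: [N₂O₅] = [N₂O₅]₀ × e^(-kt)
Step 2: [N₂O₅] = 1.3 × e^(-0.38 × 16)
Step 3: [N₂O₅] = 1.3 × e^(-6.08)
Step 4: [N₂O₅] = 1.3 × 0.00228818 = 0.002975 M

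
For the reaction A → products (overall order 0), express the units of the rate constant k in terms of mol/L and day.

mol/L·day⁻¹

Step 1: For overall order n, rate = k × (concentration)^n.
Step 2: Rate has units mol/L·day⁻¹; concentration term has units (mol/L)^0.
Step 3: k = rate / (concentration)^n, so units of k = (mol/L)^(1-0)·day⁻¹ = mol/L·day⁻¹.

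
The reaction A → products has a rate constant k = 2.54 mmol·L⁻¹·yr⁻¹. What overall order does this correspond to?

zeroth order (0)

Step 1: The units of k for an nth-order reaction are (concentration)^(1-n)·(time)⁻¹.
Step 2: Here k has units mmol·L⁻¹·yr⁻¹, so the concentration exponent is 1.
Step 3: 1 - n = 1 ⇒ n = 0. The reaction is zeroth order.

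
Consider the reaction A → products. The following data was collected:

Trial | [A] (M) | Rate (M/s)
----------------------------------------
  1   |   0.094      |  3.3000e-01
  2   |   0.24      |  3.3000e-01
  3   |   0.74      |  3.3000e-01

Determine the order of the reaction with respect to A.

zeroth order (0)

Step 1: Compare trials - when concentration changes, rate stays constant.
Step 2: rate₂/rate₁ = 3.3000e-01/3.3000e-01 = 1
Step 3: [A]₂/[A]₁ = 0.24/0.094 = 2.553
Step 4: Since rate ratio ≈ (conc ratio)^0, the reaction is zeroth order.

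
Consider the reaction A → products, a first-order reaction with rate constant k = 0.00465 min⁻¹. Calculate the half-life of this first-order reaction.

149.1 min

Step 1: For a first-order reaction, t₁/₂ = ln(2)/k
Step 2: t₁/₂ = ln(2)/0.00465
Step 3: t₁/₂ = 0.6931/0.00465 = 149.1 min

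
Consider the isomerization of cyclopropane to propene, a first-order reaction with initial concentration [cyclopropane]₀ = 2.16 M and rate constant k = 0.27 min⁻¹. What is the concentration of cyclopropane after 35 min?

0.00017 M

Step 1: For a first-order reaction: [cyclopropane] = [cyclopropane]₀ × e^(-kt)
Step 2: [cyclopropane] = 2.16 × e^(-0.27 × 35)
Step 3: [cyclopropane] = 2.16 × e^(-9.45)
Step 4: [cyclopropane] = 2.16 × 7.86896e-05 = 0.00017 M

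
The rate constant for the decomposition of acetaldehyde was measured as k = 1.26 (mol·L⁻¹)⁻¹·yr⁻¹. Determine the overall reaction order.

second order (2)

Step 1: The units of k for an nth-order reaction are (concentration)^(1-n)·(time)⁻¹.
Step 2: Here k has units (mol·L⁻¹)⁻¹·yr⁻¹, so the concentration exponent is -1.
Step 3: 1 - n = -1 ⇒ n = 2. The reaction is second order.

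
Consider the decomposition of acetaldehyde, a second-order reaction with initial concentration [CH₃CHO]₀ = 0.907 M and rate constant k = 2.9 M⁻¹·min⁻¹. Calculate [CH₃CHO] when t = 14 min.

0.02398 M

Step 1: For a second-order reaction: 1/[CH₃CHO] = 1/[CH₃CHO]₀ + kt
Step 2: 1/[CH₃CHO] = 1/0.907 + 2.9 × 14
Step 3: 1/[CH₃CHO] = 1.103 + 40.6 = 41.7
Step 4: [CH₃CHO] = 1/41.7 = 0.02398 M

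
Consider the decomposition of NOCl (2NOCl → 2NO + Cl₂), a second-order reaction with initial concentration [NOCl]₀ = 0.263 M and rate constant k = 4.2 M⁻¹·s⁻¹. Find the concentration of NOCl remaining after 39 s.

0.005967 M

Step 1: For a second-order reaction: 1/[NOCl] = 1/[NOCl]₀ + kt
Step 2: 1/[NOCl] = 1/0.263 + 4.2 × 39
Step 3: 1/[NOCl] = 3.802 + 163.8 = 167.6
Step 4: [NOCl] = 1/167.6 = 0.005967 M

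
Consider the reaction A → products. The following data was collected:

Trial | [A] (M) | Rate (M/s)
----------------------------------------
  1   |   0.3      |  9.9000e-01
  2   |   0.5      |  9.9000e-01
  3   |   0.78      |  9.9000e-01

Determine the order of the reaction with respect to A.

zeroth order (0)

Step 1: Compare trials - when concentration changes, rate stays constant.
Step 2: rate₂/rate₁ = 9.9000e-01/9.9000e-01 = 1
Step 3: [A]₂/[A]₁ = 0.5/0.3 = 1.667
Step 4: Since rate ratio ≈ (conc ratio)^0, the reaction is zeroth order.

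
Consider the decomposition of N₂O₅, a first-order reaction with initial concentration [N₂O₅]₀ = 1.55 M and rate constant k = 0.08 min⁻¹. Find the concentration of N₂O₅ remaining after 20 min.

0.3129 M

Step 1: For a first-order reaction: [N₂O₅] = [N₂O₅]₀ × e^(-kt)
Step 2: [N₂O₅] = 1.55 × e^(-0.08 × 20)
Step 3: [N₂O₅] = 1.55 × e^(-1.6)
Step 4: [N₂O₅] = 1.55 × 0.201897 = 0.3129 M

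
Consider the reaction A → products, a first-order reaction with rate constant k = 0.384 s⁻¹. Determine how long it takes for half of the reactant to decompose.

1.805 s

Step 1: For a first-order reaction, t₁/₂ = ln(2)/k
Step 2: t₁/₂ = ln(2)/0.384
Step 3: t₁/₂ = 0.6931/0.384 = 1.805 s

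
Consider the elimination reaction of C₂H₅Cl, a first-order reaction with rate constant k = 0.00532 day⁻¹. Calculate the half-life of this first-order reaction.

130.3 day

Step 1: For a first-order reaction, t₁/₂ = ln(2)/k
Step 2: t₁/₂ = ln(2)/0.00532
Step 3: t₁/₂ = 0.6931/0.00532 = 130.3 day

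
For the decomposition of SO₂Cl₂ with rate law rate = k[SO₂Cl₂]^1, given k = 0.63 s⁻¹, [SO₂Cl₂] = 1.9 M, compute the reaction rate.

1.197 M/s

Step 1: Identify the rate law: rate = k[SO₂Cl₂]^1
Step 2: Substitute values: rate = 0.63 × (1.9)^1
Step 3: Calculate: rate = 0.63 × 1.9 = 1.197 M/s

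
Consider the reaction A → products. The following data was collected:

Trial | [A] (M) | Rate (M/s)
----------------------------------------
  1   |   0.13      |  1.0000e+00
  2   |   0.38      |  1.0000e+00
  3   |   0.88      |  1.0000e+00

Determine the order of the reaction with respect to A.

zeroth order (0)

Step 1: Compare trials - when concentration changes, rate stays constant.
Step 2: rate₂/rate₁ = 1.0000e+00/1.0000e+00 = 1
Step 3: [A]₂/[A]₁ = 0.38/0.13 = 2.923
Step 4: Since rate ratio ≈ (conc ratio)^0, the reaction is zeroth order.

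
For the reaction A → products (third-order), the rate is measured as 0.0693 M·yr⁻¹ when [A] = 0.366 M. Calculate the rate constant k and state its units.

1.413 M⁻²·yr⁻¹

Step 1: rate = k[A]^3, so k = rate / [A]^3.
Step 2: k = 0.0693 / (0.366)^3 = 0.0693 / 0.04903.
Step 3: k = 1.413 M⁻²·yr⁻¹.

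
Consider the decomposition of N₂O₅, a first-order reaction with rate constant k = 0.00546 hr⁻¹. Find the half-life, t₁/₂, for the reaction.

127 hr

Step 1: For a first-order reaction, t₁/₂ = ln(2)/k
Step 2: t₁/₂ = ln(2)/0.00546
Step 3: t₁/₂ = 0.6931/0.00546 = 127 hr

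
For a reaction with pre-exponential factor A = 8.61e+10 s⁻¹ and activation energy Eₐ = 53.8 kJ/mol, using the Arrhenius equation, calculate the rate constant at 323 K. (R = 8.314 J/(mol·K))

1.72e+02 s⁻¹

Step 1: Use the Arrhenius equation: k = A × exp(-Eₐ/RT)
Step 2: Convert Eₐ to J/mol: 53.8 kJ/mol = 53800 J/mol
Step 3: Calculate the exponent: -Eₐ/(RT) = -53800/(8.314 × 323) = -20.03410
Step 4: k = 8.61e+10 × exp(-20.03410)
Step 5: k = 8.61e+10 × 1.99205e-09 = 1.7152e+02 s⁻¹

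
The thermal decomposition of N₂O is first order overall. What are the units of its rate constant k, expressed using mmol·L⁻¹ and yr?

yr⁻¹

Step 1: For overall order n, rate = k × (concentration)^n.
Step 2: Rate has units mmol·L⁻¹·yr⁻¹; concentration term has units (mmol·L⁻¹)^1.
Step 3: k = rate / (concentration)^n, so units of k = (mmol·L⁻¹)^(1-1)·yr⁻¹ = yr⁻¹.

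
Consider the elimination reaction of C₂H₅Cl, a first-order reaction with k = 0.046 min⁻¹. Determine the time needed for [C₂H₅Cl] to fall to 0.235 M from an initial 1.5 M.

40.3 min

Step 1: For first-order: t = ln([C₂H₅Cl]₀/[C₂H₅Cl])/k
Step 2: t = ln(1.5/0.235)/0.046
Step 3: t = ln(6.383)/0.046
Step 4: t = 1.854/0.046 = 40.3 min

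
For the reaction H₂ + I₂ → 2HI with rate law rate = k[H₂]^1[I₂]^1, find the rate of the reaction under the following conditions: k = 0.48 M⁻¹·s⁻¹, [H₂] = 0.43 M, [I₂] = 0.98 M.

0.2023 M/s

Step 1: The rate law is rate = k[H₂]^1[I₂]^1
Step 2: Substitute: rate = 0.48 × (0.43)^1 × (0.98)^1
Step 3: rate = 0.48 × 0.43 × 0.98 = 0.202272 M/s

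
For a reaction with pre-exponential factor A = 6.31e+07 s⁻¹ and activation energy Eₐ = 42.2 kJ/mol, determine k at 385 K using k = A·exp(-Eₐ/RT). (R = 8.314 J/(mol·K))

1.19e+02 s⁻¹

Step 1: Use the Arrhenius equation: k = A × exp(-Eₐ/RT)
Step 2: Convert Eₐ to J/mol: 42.2 kJ/mol = 42200 J/mol
Step 3: Calculate the exponent: -Eₐ/(RT) = -42200/(8.314 × 385) = -13.18383
Step 4: k = 6.31e+07 × exp(-13.18383)
Step 5: k = 6.31e+07 × 1.88077e-06 = 1.1868e+02 s⁻¹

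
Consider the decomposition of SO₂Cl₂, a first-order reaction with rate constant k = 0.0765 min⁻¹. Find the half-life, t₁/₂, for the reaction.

9.061 min

Step 1: For a first-order reaction, t₁/₂ = ln(2)/k
Step 2: t₁/₂ = ln(2)/0.0765
Step 3: t₁/₂ = 0.6931/0.0765 = 9.061 min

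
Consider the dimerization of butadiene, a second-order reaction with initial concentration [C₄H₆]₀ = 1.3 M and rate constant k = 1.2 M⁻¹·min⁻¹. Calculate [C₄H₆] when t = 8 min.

0.09644 M

Step 1: For a second-order reaction: 1/[C₄H₆] = 1/[C₄H₆]₀ + kt
Step 2: 1/[C₄H₆] = 1/1.3 + 1.2 × 8
Step 3: 1/[C₄H₆] = 0.7692 + 9.6 = 10.37
Step 4: [C₄H₆] = 1/10.37 = 0.09644 M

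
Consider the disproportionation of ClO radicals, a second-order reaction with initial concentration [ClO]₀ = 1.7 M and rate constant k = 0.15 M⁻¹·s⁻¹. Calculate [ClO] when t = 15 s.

0.3523 M

Step 1: For a second-order reaction: 1/[ClO] = 1/[ClO]₀ + kt
Step 2: 1/[ClO] = 1/1.7 + 0.15 × 15
Step 3: 1/[ClO] = 0.5882 + 2.25 = 2.838
Step 4: [ClO] = 1/2.838 = 0.3523 M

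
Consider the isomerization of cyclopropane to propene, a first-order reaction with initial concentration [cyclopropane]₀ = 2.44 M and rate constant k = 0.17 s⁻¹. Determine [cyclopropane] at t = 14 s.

0.2258 M

Step 1: For a first-order reaction: [cyclopropane] = [cyclopropane]₀ × e^(-kt)
Step 2: [cyclopropane] = 2.44 × e^(-0.17 × 14)
Step 3: [cyclopropane] = 2.44 × e^(-2.38)
Step 4: [cyclopropane] = 2.44 × 0.0925506 = 0.2258 M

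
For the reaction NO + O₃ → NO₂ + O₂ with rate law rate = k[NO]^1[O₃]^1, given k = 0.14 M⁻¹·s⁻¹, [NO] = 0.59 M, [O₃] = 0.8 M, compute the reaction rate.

0.06608 M/s

Step 1: The rate law is rate = k[NO]^1[O₃]^1
Step 2: Substitute: rate = 0.14 × (0.59)^1 × (0.8)^1
Step 3: rate = 0.14 × 0.59 × 0.8 = 0.06608 M/s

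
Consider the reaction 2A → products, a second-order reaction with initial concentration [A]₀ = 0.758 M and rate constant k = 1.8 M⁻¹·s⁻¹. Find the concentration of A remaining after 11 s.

0.04735 M

Step 1: For a second-order reaction: 1/[A] = 1/[A]₀ + kt
Step 2: 1/[A] = 1/0.758 + 1.8 × 11
Step 3: 1/[A] = 1.319 + 19.8 = 21.12
Step 4: [A] = 1/21.12 = 0.04735 M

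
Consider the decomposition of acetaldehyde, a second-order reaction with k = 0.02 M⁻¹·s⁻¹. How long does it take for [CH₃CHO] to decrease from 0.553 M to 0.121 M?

322.8 s

Step 1: For second-order: t = (1/[CH₃CHO] - 1/[CH₃CHO]₀)/k
Step 2: t = (1/0.121 - 1/0.553)/0.02
Step 3: t = (8.264 - 1.808)/0.02
Step 4: t = 6.456/0.02 = 322.8 s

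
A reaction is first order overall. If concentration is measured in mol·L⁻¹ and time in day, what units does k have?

day⁻¹

Step 1: For overall order n, rate = k × (concentration)^n.
Step 2: Rate has units mol·L⁻¹·day⁻¹; concentration term has units (mol·L⁻¹)^1.
Step 3: k = rate / (concentration)^n, so units of k = (mol·L⁻¹)^(1-1)·day⁻¹ = day⁻¹.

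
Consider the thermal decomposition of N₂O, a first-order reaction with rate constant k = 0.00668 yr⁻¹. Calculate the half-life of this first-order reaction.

103.8 yr

Step 1: For a first-order reaction, t₁/₂ = ln(2)/k
Step 2: t₁/₂ = ln(2)/0.00668
Step 3: t₁/₂ = 0.6931/0.00668 = 103.8 yr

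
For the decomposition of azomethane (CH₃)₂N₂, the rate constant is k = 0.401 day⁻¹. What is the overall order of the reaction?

first order (1)

Step 1: The units of k for an nth-order reaction are (concentration)^(1-n)·(time)⁻¹.
Step 2: Here k has units day⁻¹, so the concentration exponent is 0.
Step 3: 1 - n = 0 ⇒ n = 1. The reaction is first order.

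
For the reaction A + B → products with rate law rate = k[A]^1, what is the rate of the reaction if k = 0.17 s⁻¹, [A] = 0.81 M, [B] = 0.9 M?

0.1377 M/s

Step 1: The rate law is rate = k[A]^1
Step 2: Note that the rate does not depend on [B] (zero order in B).
Step 3: rate = 0.17 × (0.81)^1 = 0.1377 M/s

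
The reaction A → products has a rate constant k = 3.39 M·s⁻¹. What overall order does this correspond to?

zeroth order (0)

Step 1: The units of k for an nth-order reaction are (concentration)^(1-n)·(time)⁻¹.
Step 2: Here k has units M·s⁻¹, so the concentration exponent is 1.
Step 3: 1 - n = 1 ⇒ n = 0. The reaction is zeroth order.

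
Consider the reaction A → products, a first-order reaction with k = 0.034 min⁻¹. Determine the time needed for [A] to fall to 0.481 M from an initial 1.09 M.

24.06 min

Step 1: For first-order: t = ln([A]₀/[A])/k
Step 2: t = ln(1.09/0.481)/0.034
Step 3: t = ln(2.266)/0.034
Step 4: t = 0.8181/0.034 = 24.06 min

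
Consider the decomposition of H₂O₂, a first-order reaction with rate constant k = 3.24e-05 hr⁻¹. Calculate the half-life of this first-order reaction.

2.139e+04 hr

Step 1: For a first-order reaction, t₁/₂ = ln(2)/k
Step 2: t₁/₂ = ln(2)/3.24e-05
Step 3: t₁/₂ = 0.6931/3.24e-05 = 2.139e+04 hr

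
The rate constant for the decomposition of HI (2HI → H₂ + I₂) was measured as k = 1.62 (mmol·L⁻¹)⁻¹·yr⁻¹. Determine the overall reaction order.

second order (2)

Step 1: The units of k for an nth-order reaction are (concentration)^(1-n)·(time)⁻¹.
Step 2: Here k has units (mmol·L⁻¹)⁻¹·yr⁻¹, so the concentration exponent is -1.
Step 3: 1 - n = -1 ⇒ n = 2. The reaction is second order.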